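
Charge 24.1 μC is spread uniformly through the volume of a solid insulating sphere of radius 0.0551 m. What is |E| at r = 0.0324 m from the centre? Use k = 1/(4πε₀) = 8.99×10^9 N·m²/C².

E ≈ 4.20×10^7 V/m

Use a concentric Gaussian sphere at r = 0.0324 m (r < R).
Only the charge within r is enclosed: Q_enc = Q·(r/R)³ = (24.1 μC)·(0.0324 m/0.0551 m)³ = 4.90e-6 C.
Applying ∮E·dA = Q_enc/ε₀ with Φ = E(4πr²):
E = k|Q_enc|/r² = (8.99×10^9)(4.90e-6)/(0.0324)² = 4.20e7 N/C.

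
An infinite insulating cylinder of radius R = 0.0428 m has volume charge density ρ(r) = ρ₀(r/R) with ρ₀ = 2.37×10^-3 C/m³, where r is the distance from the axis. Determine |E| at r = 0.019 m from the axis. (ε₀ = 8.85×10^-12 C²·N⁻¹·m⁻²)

By cylindrical symmetry E is radial; use a coaxial Gaussian cylinder of radius 0.019 m and length L (r < R).
Integrating ρ over the cross-section to radius r: λ_enc = (2πρ₀/R) ∫₀^r r'^2 dr' = 2πρ₀ r^3/(3·R) = 7.955e-7 C/m.
Gauss's law: E·2πrL = λ_enc L/ε₀.
E = |λ_enc|/(2πε₀r) = (7.955×10^-7)/(2π·8.85×10^-12·0.019) = 7.53×10^5 N/C.

|E| = 7.53×10^5 N/C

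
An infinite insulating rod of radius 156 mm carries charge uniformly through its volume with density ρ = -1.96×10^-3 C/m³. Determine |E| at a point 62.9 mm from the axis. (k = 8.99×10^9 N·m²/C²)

E ≈ 6.96e6 N/C

Take a coaxial cylindrical Gaussian surface of radius r = 62.9 mm and length L (r < R).
Charge inside radius r per length L is ρ·πr²·L, so λ_enc = ρπr² = -2.436e-5 C/m.
Since E is radial and uniform over the curved surface, Φ = E·2πrL = Q_enc/ε₀ = λ_enc L/ε₀.
E = 2k|λ_enc|/r = 2(8.99×10^9)(2.436×10^-5)/(0.0629) = 6.96e6 N/C.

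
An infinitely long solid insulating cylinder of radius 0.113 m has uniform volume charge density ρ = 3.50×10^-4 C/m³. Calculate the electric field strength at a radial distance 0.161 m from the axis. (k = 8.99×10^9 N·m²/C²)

1.57e6 V/m

By cylindrical symmetry E is radial; use a coaxial Gaussian cylinder of radius 0.161 m and length L (r > 0.113 m, full cross-section enclosed).
λ_enc = ρ·πR² = (3.50×10^-4)π(0.113)² = 1.404×10^-5 C/m.
Since E is radial and uniform over the curved surface, Φ = E·2πrL = Q_enc/ε₀ = λ_enc L/ε₀.
E = 2k|λ_enc|/r = 2(8.99×10^9)(1.404×10^-5)/(0.161) = 1.57e6 N/C.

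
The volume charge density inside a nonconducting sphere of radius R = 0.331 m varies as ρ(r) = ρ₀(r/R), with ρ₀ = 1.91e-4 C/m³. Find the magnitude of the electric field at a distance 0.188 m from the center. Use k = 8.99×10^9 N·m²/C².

Use a concentric Gaussian sphere at r = 0.188 m (r < R).
Q_enc = ∫₀^r ρ(r')·4πr'² dr' = (4πρ₀/R) ∫₀^r r'^3 dr' = 4πρ₀ r^4/(4·R) = 2.265×10^-6 C.
Since E is radial and uniform over the Gaussian sphere, Φ = E·4πr² = Q_enc/ε₀.
E = k|Q_enc|/r² = (8.99×10^9)(2.265e-6)/(0.188)² = 5.76×10^5 N/C.

|E| = 5.76e5 V/m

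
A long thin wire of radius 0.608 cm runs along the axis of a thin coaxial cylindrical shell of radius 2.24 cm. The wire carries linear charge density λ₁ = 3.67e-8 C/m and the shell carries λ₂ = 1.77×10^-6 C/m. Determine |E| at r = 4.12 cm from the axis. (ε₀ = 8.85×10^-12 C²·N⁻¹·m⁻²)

E = 7.89×10^5 N/C

By cylindrical symmetry E is radial; use a coaxial Gaussian cylinder of radius 4.12 cm and length L (r > 2.24 cm, enclosing both).
λ_enc = λ₁ + λ₂ = (3.67e-8) + (1.77e-6) = 1.807×10^-6 C/m.
Gauss's law: E·2πrL = λ_enc L/ε₀.
E = |λ_enc|/(2πε₀r) = (1.807×10^-6)/(2π·8.85×10^-12·0.0412) = 7.89e5 N/C.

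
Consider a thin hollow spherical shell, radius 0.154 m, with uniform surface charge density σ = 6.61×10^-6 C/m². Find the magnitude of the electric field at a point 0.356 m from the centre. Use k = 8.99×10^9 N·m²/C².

Use a concentric Gaussian sphere at r = 0.356 m (r > 0.154 m).
The entire shell is enclosed: Q_enc = σ·4πR² = (6.61×10^-6)·4π·(0.154)² = 1.97×10^-6 C.
Since E is radial and uniform over the Gaussian sphere, Φ = E·4πr² = Q_enc/ε₀.
E = k|Q_enc|/r² = (8.99×10^9)(1.97e-6)/(0.356)² = 1.40×10^5 N/C.

E = 1.40e5 N/C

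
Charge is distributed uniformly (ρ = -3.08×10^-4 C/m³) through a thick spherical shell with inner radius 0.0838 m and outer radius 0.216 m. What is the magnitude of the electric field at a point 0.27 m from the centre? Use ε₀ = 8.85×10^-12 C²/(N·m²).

1.51e6 N/C

Symmetry ⇒ E = E(r) r̂. Gaussian sphere of radius r = 0.27 m (r > 0.216 m, enclosing the whole shell).
Q_enc = ρ·(4π/3)(b³ − a³) = (-3.08×10^-4)·(4π/3)·((0.216)³ − (0.0838)³) = -1.224×10^-5 C.
Gauss's law: E·4πr² = Q_enc/ε₀.
E = |Q_enc|/(4πε₀r²) = (1.224×10^-5)/(4π·8.85×10^-12·(0.27)²) = 1.51e6 N/C.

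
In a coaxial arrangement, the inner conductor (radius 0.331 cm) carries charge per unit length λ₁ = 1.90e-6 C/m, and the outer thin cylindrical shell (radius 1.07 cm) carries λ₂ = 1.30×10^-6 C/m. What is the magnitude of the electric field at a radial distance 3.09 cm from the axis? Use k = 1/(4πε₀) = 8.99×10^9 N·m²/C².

By cylindrical symmetry E is radial; use a coaxial Gaussian cylinder of radius 3.09 cm and length L (r > 1.07 cm, enclosing both).
λ_enc = λ₁ + λ₂ = (1.90×10^-6) + (1.30×10^-6) = 3.20×10^-6 C/m.
By Gauss's law (flux through the curved wall only), E·2πrL = λ_enc L/ε₀.
E = 2k|λ_enc|/r = 2(8.99×10^9)(3.20e-6)/(0.0309) = 1.86×10^6 N/C.

E = 1.86×10^6 N/C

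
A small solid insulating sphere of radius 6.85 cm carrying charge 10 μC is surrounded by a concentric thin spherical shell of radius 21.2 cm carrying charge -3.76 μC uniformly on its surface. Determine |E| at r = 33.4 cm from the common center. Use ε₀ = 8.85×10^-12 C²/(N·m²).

Take a concentric spherical Gaussian surface of radius r = 33.4 cm (r > 21.2 cm, enclosing both).
Q_enc = (10 μC) + (-3.76 μC) = 6.24e-6 C.
Gauss's law: E·4πr² = Q_enc/ε₀.
E = |Q_enc|/(4πε₀r²) = (6.24×10^-6)/(4π·8.85×10^-12·(0.334)²) = 5.03e5 N/C.

5.03×10^5 V/m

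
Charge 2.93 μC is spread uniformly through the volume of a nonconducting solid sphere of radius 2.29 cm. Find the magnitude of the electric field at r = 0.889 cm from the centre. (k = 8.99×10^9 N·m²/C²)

Take a concentric spherical Gaussian surface of radius r = 0.889 cm (r < R).
For a uniform sphere the enclosed fraction is (r/R)³, so Q_enc = (2.93 μC)(0.00889/0.0229)³ = 1.714×10^-7 C.
Applying ∮E·dA = Q_enc/ε₀ with Φ = E(4πr²):
E = k|Q_enc|/r² = (8.99×10^9)(1.714×10^-7)/(0.00889)² = 1.95×10^7 N/C.

E ≈ 1.95×10^7 N/C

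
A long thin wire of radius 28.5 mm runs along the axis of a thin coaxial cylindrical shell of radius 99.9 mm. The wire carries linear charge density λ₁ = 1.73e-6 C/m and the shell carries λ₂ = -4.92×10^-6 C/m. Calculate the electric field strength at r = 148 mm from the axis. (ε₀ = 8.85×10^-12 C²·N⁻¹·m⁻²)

E ≈ 3.88×10^5 V/m

By cylindrical symmetry E is radial; use a coaxial Gaussian cylinder of radius 148 mm and length L (r > 99.9 mm, enclosing both).
λ_enc = λ₁ + λ₂ = (1.73×10^-6) + (-4.92×10^-6) = -3.19e-6 C/m.
Applying ∮E·dA = Q_enc/ε₀ with the end caps contributing no flux:
E = |λ_enc|/(2πε₀r) = (3.19e-6)/(2π·8.85×10^-12·0.148) = 3.88e5 N/C.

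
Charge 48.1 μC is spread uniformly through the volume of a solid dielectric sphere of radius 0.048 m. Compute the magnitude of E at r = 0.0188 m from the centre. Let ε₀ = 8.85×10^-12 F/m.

Use a concentric Gaussian sphere at r = 0.0188 m (r < R).
For a uniform sphere the enclosed fraction is (r/R)³, so Q_enc = (48.1 μC)(0.0188/0.048)³ = 2.89×10^-6 C.
Since E is radial and uniform over the Gaussian sphere, Φ = E·4πr² = Q_enc/ε₀.
E = |Q_enc|/(4πε₀r²) = (2.89e-6)/(4π·8.85×10^-12·(0.0188)²) = 7.35×10^7 N/C.

|E| = 7.35e7 N/C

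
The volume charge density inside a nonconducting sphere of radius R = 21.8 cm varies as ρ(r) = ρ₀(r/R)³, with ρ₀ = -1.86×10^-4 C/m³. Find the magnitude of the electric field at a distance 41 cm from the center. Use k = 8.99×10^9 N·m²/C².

Symmetry ⇒ E = E(r) r̂. Gaussian sphere of radius r = 41 cm (r > R, all charge enclosed).
Q_enc = 4π ∫₀^R ρ₀(r'/R)^3 r'² dr' = 4πρ₀R³/6 = -4.036e-6 C.
Gauss's law: E·4πr² = Q_enc/ε₀.
E = k|Q_enc|/r² = (8.99×10^9)(4.036e-6)/(0.41)² = 2.16e5 N/C.

|E| = 2.16e5 N/C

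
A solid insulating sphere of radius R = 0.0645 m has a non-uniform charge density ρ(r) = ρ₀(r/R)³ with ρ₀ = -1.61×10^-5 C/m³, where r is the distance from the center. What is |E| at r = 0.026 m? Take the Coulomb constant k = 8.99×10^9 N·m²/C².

E = 516 N/C

By spherical symmetry E is radial; choose a Gaussian sphere of radius r = 0.026 m (r < R).
Integrate the density: Q_enc = 4π ∫₀^r ρ₀(r'/R)^3 r'² dr' = 4πρ₀ r^6/(6·R³) = -3.882e-11 C.
Since E is radial and uniform over the Gaussian sphere, Φ = E·4πr² = Q_enc/ε₀.
E = k|Q_enc|/r² = (8.99×10^9)(3.882×10^-11)/(0.026)² = 516 N/C.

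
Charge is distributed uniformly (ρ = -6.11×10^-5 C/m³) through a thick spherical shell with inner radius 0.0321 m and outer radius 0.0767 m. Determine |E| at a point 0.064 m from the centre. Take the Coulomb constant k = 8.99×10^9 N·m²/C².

|E| = 1.29×10^5 V/m

Take a concentric spherical Gaussian surface of radius r = 0.064 m (within the shell material, 0.0321 m < r < 0.0767 m).
Enclosed charge is the volume from a to r: Q_enc = (4π/3)ρ(r³ − a³) = -5.863×10^-8 C.
Applying ∮E·dA = Q_enc/ε₀ with Φ = E(4πr²):
E = k|Q_enc|/r² = (8.99×10^9)(5.863×10^-8)/(0.064)² = 1.29e5 N/C.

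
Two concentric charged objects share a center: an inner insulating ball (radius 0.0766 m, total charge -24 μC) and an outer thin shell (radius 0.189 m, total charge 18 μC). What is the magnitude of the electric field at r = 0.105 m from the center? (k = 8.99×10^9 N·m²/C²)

|E| ≈ 1.96×10^7 N/C

Use a concentric Gaussian sphere at r = 0.105 m (between the bodies, 0.0766 m < r < 0.189 m).
The shell at 0.189 m lies outside the Gaussian surface, so Q_enc = -24 μC = -2.40×10^-5 C.
By Gauss's law, ∮E·dA = E·4πr² = Q_enc/ε₀.
E = k|Q_enc|/r² = (8.99×10^9)(2.40×10^-5)/(0.105)² = 1.96×10^7 N/C.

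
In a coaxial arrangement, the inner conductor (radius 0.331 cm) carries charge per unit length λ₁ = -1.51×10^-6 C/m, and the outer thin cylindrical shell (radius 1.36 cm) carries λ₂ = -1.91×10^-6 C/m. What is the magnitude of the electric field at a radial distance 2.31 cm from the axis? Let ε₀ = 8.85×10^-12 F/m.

Take a coaxial cylindrical Gaussian surface of radius r = 2.31 cm and length L (r > 1.36 cm, enclosing both).
λ_enc = λ₁ + λ₂ = (-1.51×10^-6) + (-1.91×10^-6) = -3.42e-6 C/m.
By Gauss's law (flux through the curved wall only), E·2πrL = λ_enc L/ε₀.
E = |λ_enc|/(2πε₀r) = (3.42×10^-6)/(2π·8.85×10^-12·0.0231) = 2.66×10^6 N/C.

2.66e6 V/m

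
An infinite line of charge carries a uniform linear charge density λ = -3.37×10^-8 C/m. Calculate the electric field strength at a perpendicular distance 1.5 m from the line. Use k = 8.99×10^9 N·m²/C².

E = 404 N/C

Take a coaxial cylindrical Gaussian surface of radius r = 1.5 m and length L.
Q_enc = λL, so λ_enc = -3.37×10^-8 C/m.
Applying ∮E·dA = Q_enc/ε₀ with the end caps contributing no flux:
E = 2k|λ_enc|/r = 2(8.99×10^9)(3.37×10^-8)/(1.5) = 404 N/C.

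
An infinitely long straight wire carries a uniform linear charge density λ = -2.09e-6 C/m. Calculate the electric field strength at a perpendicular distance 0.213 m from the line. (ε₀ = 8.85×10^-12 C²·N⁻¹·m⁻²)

E = 1.76×10^5 N/C

Coaxial Gaussian cylinder, radius r = 0.213 m, length L.
Q_enc = λL, so λ_enc = -2.09×10^-6 C/m.
Gauss's law: E·2πrL = λ_enc L/ε₀.
E = |λ_enc|/(2πε₀r) = (2.09e-6)/(2π·8.85×10^-12·0.213) = 1.76e5 N/C.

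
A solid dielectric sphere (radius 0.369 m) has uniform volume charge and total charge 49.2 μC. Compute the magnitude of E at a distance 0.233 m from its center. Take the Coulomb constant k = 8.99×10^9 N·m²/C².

By spherical symmetry E is radial; choose a Gaussian sphere of radius r = 0.233 m (r < R).
For a uniform sphere the enclosed fraction is (r/R)³, so Q_enc = (49.2 μC)(0.233/0.369)³ = 1.239×10^-5 C.
By Gauss's law, ∮E·dA = E·4πr² = Q_enc/ε₀.
E = k|Q_enc|/r² = (8.99×10^9)(1.239e-5)/(0.233)² = 2.05×10^6 N/C.

|E| = 2.05×10^6 N/C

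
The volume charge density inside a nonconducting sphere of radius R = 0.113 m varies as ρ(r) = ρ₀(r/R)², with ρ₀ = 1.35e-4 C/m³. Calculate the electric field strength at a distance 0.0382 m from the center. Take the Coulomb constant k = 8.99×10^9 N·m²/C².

Take a concentric spherical Gaussian surface of radius r = 0.0382 m (r < R).
Integrate the density: Q_enc = 4π ∫₀^r ρ₀(r'/R)^2 r'² dr' = 4πρ₀ r^5/(5·R²) = 2.161e-9 C.
Since E is radial and uniform over the Gaussian sphere, Φ = E·4πr² = Q_enc/ε₀.
E = k|Q_enc|/r² = (8.99×10^9)(2.161×10^-9)/(0.0382)² = 1.33×10^4 N/C.

1.33e4 V/m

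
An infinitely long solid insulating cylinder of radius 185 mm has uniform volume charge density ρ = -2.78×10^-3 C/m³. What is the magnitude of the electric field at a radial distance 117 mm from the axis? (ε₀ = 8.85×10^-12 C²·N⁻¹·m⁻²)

|E| = 1.84×10^7 N/C

Take a coaxial cylindrical Gaussian surface of radius r = 117 mm and length L (r < R).
Enclosed charge per unit length: λ_enc = ρ·πr² = (-2.78×10^-3)π(0.117)² = -1.196×10^-4 C/m.
Gauss's law: E·2πrL = λ_enc L/ε₀.
E = |λ_enc|/(2πε₀r) = (1.196×10^-4)/(2π·8.85×10^-12·0.117) = 1.84×10^7 N/C.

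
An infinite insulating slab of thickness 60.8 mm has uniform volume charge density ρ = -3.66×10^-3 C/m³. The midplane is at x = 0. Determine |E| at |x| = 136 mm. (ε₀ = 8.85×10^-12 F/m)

The point |x| = 136 mm lies outside the slab (half-thickness 0.0304 m). A symmetric pillbox spanning the full slab encloses Q_enc = ρ·d·A.
Flux = 2EA ⇒ E = |ρ|d/(2ε₀), independent of distance outside.
E = (3.66e-3)(0.0608)/(2·8.85×10^-12) = 1.26e7 N/C.

1.26×10^7 N/C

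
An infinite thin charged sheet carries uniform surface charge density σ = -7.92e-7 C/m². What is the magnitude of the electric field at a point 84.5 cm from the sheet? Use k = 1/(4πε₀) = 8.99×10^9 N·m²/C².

4.47×10^4 N/C

By planar symmetry E is perpendicular to the sheet and uniform; use a Gaussian pillbox with flat faces of area A on each side of the sheet.
Flux Φ = 2EA and Q_enc = σA, so 2EA = σA/ε₀ ⇒ E = |σ|/(2ε₀), independent of distance.
E = 2πk|σ| = 2π(8.99×10^9)(7.92e-7) = 4.47×10^4 N/C.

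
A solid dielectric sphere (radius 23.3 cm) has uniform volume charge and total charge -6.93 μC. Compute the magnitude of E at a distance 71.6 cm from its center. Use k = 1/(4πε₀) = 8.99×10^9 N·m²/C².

|E| = 1.22×10^5 N/C

Use a concentric Gaussian sphere at r = 71.6 cm (r > R, so the entire charge is enclosed).
Q_enc = -6.93 μC = -6.93×10^-6 C.
By Gauss's law, ∮E·dA = E·4πr² = Q_enc/ε₀.
E = k|Q_enc|/r² = (8.99×10^9)(6.93e-6)/(0.716)² = 1.22×10^5 N/C.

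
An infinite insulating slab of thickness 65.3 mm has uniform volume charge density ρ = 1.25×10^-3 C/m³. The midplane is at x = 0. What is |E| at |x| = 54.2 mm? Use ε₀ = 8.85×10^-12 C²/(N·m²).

The point |x| = 54.2 mm lies outside the slab (half-thickness 0.03265 m). A symmetric pillbox spanning the full slab encloses Q_enc = ρ·d·A.
Flux = 2EA ⇒ E = |ρ|d/(2ε₀), independent of distance outside.
E = (1.25e-3)(0.0653)/(2·8.85×10^-12) = 4.61×10^6 N/C.

E = 4.61×10^6 N/C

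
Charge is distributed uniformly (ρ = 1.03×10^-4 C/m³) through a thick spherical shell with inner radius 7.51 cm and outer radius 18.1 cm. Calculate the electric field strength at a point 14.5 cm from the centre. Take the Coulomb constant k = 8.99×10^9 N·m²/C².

4.84×10^5 V/m

Take a concentric spherical Gaussian surface of radius r = 14.5 cm (within the shell material, 7.51 cm < r < 18.1 cm).
Enclosed charge is the volume from a to r: Q_enc = (4π/3)ρ(r³ − a³) = 1.133×10^-6 C.
Gauss's law: E·4πr² = Q_enc/ε₀.
E = k|Q_enc|/r² = (8.99×10^9)(1.133e-6)/(0.145)² = 4.84×10^5 N/C.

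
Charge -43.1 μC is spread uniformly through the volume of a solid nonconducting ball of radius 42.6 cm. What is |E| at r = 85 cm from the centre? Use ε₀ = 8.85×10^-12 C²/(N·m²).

|E| ≈ 5.36×10^5 N/C

Take a concentric spherical Gaussian surface of radius r = 85 cm (r > R, so the entire charge is enclosed).
Q_enc = -43.1 μC = -4.31e-5 C.
By Gauss's law, ∮E·dA = E·4πr² = Q_enc/ε₀.
E = |Q_enc|/(4πε₀r²) = (4.31×10^-5)/(4π·8.85×10^-12·(0.85)²) = 5.36×10^5 N/C.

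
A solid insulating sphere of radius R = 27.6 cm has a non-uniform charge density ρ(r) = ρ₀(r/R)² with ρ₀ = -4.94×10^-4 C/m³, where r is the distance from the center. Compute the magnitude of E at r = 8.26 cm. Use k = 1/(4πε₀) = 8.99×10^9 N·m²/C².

Take a concentric spherical Gaussian surface of radius r = 8.26 cm (r < R).
Integrate the density: Q_enc = 4π ∫₀^r ρ₀(r'/R)^2 r'² dr' = 4πρ₀ r^5/(5·R²) = -6.267×10^-8 C.
By Gauss's law, ∮E·dA = E·4πr² = Q_enc/ε₀.
E = k|Q_enc|/r² = (8.99×10^9)(6.267e-8)/(0.0826)² = 8.26×10^4 N/C.

E ≈ 8.26×10^4 N/C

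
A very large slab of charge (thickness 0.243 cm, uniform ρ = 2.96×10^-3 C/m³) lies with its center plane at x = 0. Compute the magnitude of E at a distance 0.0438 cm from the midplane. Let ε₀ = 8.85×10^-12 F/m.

|E| ≈ 1.46×10^5 V/m

By symmetry E is perpendicular to the slab. A Gaussian pillbox from −0.0438 cm to +0.0438 cm (face area A) lies entirely within the slab.
Q_enc = ρ·(2x)·A and flux = 2EA, so 2EA = 2ρxA/ε₀ ⇒ E = |ρ|x/ε₀.
E = (2.96e-3)(0.000438)/(8.85×10^-12) = 1.46×10^5 N/C.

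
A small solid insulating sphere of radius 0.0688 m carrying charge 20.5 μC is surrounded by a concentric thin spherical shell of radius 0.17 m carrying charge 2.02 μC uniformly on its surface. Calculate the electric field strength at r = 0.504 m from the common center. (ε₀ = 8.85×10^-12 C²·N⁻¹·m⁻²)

E ≈ 7.97×10^5 N/C

By spherical symmetry E is radial; choose a Gaussian sphere of radius r = 0.504 m (r > 0.17 m, enclosing both).
Q_enc = (20.5 μC) + (2.02 μC) = 2.252e-5 C.
Gauss's law: E·4πr² = Q_enc/ε₀.
E = |Q_enc|/(4πε₀r²) = (2.252e-5)/(4π·8.85×10^-12·(0.504)²) = 7.97e5 N/C.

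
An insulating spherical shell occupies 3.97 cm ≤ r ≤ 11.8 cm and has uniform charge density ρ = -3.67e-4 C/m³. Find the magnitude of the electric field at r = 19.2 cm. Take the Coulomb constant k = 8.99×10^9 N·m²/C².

|E| ≈ 5.93e5 N/C

By spherical symmetry E is radial; choose a Gaussian sphere of radius r = 19.2 cm (r > 11.8 cm, enclosing the whole shell).
Q_enc = ρ·(4π/3)(b³ − a³) = (-3.67e-4)·(4π/3)·((0.118)³ − (0.0397)³) = -2.43e-6 C.
Applying ∮E·dA = Q_enc/ε₀ with Φ = E(4πr²):
E = k|Q_enc|/r² = (8.99×10^9)(2.43×10^-6)/(0.192)² = 5.93×10^5 N/C.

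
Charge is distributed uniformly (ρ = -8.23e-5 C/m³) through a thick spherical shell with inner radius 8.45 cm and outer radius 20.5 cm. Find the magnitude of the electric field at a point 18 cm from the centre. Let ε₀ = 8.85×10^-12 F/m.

Symmetry ⇒ E = E(r) r̂. Gaussian sphere of radius r = 18 cm (within the shell material, 8.45 cm < r < 20.5 cm).
Enclosed charge is the volume from a to r: Q_enc = (4π/3)ρ(r³ − a³) = -1.803×10^-6 C.
Gauss's law: E·4πr² = Q_enc/ε₀.
E = |Q_enc|/(4πε₀r²) = (1.803×10^-6)/(4π·8.85×10^-12·(0.18)²) = 5.00×10^5 N/C.

|E| ≈ 5.00×10^5 V/m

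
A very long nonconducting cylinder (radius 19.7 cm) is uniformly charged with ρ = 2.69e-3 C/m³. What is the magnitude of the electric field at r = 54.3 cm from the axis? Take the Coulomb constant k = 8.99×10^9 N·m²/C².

|E| ≈ 1.09×10^7 N/C

Coaxial Gaussian cylinder, radius r = 54.3 cm, length L (r > 19.7 cm, full cross-section enclosed).
λ_enc = ρ·πR² = (2.69×10^-3)π(0.197)² = 3.28×10^-4 C/m.
Gauss's law: E·2πrL = λ_enc L/ε₀.
E = 2k|λ_enc|/r = 2(8.99×10^9)(3.28e-4)/(0.543) = 1.09×10^7 N/C.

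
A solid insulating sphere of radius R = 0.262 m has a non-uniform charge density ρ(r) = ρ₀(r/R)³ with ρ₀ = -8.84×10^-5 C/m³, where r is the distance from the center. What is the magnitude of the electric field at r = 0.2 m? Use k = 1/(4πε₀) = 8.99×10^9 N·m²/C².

Symmetry ⇒ E = E(r) r̂. Gaussian sphere of radius r = 0.2 m (r < R).
Q_enc = ∫₀^r ρ(r')·4πr'² dr' = (4πρ₀/R³) ∫₀^r r'^5 dr' = 4πρ₀ r^6/(6·R³) = -6.589×10^-7 C.
Gauss's law: E·4πr² = Q_enc/ε₀.
E = k|Q_enc|/r² = (8.99×10^9)(6.589×10^-7)/(0.2)² = 1.48×10^5 N/C.

1.48×10^5 V/m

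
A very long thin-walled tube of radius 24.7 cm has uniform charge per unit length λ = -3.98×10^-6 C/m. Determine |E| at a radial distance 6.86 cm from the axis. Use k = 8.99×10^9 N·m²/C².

By cylindrical symmetry E is radial; use a coaxial Gaussian cylinder of radius 6.86 cm and length L (r < 24.7 cm, inside the shell).
All the surface charge lies outside this cylinder: Q_enc = 0, hence E = 0.

E = 0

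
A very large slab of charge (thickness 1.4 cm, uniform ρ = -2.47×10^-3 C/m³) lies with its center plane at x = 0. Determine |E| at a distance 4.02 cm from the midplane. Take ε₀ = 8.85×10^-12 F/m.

The point |x| = 4.02 cm lies outside the slab (half-thickness 0.007 m). A symmetric pillbox spanning the full slab encloses Q_enc = ρ·d·A.
Flux = 2EA ⇒ E = |ρ|d/(2ε₀), independent of distance outside.
E = (2.47e-3)(0.014)/(2·8.85×10^-12) = 1.95×10^6 N/C.

|E| = 1.95e6 V/m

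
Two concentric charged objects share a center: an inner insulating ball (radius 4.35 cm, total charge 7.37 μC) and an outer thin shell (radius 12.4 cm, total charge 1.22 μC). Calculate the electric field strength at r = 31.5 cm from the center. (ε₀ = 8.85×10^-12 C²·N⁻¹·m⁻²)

E ≈ 7.78e5 N/C

Use a concentric Gaussian sphere at r = 31.5 cm (r > 12.4 cm, enclosing both).
Q_enc = (7.37 μC) + (1.22 μC) = 8.59e-6 C.
Applying ∮E·dA = Q_enc/ε₀ with Φ = E(4πr²):
E = |Q_enc|/(4πε₀r²) = (8.59×10^-6)/(4π·8.85×10^-12·(0.315)²) = 7.78×10^5 N/C.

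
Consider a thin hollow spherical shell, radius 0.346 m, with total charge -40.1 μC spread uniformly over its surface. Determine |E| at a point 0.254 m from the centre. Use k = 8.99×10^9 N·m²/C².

By spherical symmetry E is radial; choose a Gaussian sphere of radius r = 0.254 m (inside the shell, r < 0.346 m).
No charge lies within this surface, so Q_enc = 0 and Gauss's law gives E·4πr² = 0 ⇒ E = 0.

|E| = 0 V/m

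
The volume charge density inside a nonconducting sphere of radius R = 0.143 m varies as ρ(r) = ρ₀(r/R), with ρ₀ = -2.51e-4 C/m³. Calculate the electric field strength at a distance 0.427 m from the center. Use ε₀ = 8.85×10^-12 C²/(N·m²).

Use a concentric Gaussian sphere at r = 0.427 m (r > R, all charge enclosed).
Q_enc = 4π ∫₀^R ρ₀(r'/R)^1 r'² dr' = 4πρ₀R³/4 = -2.306×10^-6 C.
Since E is radial and uniform over the Gaussian sphere, Φ = E·4πr² = Q_enc/ε₀.
E = |Q_enc|/(4πε₀r²) = (2.306×10^-6)/(4π·8.85×10^-12·(0.427)²) = 1.14×10^5 N/C.

|E| = 1.14×10^5 N/C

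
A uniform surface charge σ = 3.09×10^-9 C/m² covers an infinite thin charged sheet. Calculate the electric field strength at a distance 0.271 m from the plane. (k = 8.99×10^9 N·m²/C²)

The symmetry is planar: E is normal to the sheet and the same magnitude on both sides. Take a pillbox straddling the sheet with end-cap area A.
Only the two end caps contribute flux: Φ = 2EA. With Q_enc = σA, Gauss's law gives E = |σ|/(2ε₀).
E = 2πk|σ| = 2π(8.99×10^9)(3.09×10^-9) = 175 N/C.

|E| = 175 V/m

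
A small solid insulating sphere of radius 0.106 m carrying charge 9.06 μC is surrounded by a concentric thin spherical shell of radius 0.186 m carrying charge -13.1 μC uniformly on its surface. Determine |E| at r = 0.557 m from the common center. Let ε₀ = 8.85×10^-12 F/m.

E ≈ 1.17×10^5 N/C

Take a concentric spherical Gaussian surface of radius r = 0.557 m (r > 0.186 m, enclosing both).
Q_enc = (9.06 μC) + (-13.1 μC) = -4.04e-6 C.
Gauss's law: E·4πr² = Q_enc/ε₀.
E = |Q_enc|/(4πε₀r²) = (4.04e-6)/(4π·8.85×10^-12·(0.557)²) = 1.17×10^5 N/C.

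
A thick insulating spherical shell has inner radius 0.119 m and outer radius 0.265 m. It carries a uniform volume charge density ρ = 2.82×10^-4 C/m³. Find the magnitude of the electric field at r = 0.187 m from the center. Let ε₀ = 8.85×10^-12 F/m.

Symmetry ⇒ E = E(r) r̂. Gaussian sphere of radius r = 0.187 m (within the shell material, 0.119 m < r < 0.265 m).
Enclosed charge is the volume from a to r: Q_enc = (4π/3)ρ(r³ − a³) = 5.734e-6 C.
Applying ∮E·dA = Q_enc/ε₀ with Φ = E(4πr²):
E = |Q_enc|/(4πε₀r²) = (5.734×10^-6)/(4π·8.85×10^-12·(0.187)²) = 1.47×10^6 N/C.

1.47×10^6 N/C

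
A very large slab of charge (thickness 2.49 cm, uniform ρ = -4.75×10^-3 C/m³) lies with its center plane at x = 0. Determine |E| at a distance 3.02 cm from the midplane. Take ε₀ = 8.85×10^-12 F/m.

|E| = 6.68×10^6 N/C

The point |x| = 3.02 cm lies outside the slab (half-thickness 0.01245 m). A symmetric pillbox spanning the full slab encloses Q_enc = ρ·d·A.
Flux = 2EA ⇒ E = |ρ|d/(2ε₀), independent of distance outside.
E = (4.75e-3)(0.0249)/(2·8.85×10^-12) = 6.68×10^6 N/C.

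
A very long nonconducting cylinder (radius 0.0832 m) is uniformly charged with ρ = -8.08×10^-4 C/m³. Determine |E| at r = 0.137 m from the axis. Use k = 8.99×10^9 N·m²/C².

Coaxial Gaussian cylinder, radius r = 0.137 m, length L (r > 0.0832 m, full cross-section enclosed).
λ_enc = ρ·πR² = (-8.08×10^-4)π(0.0832)² = -1.757e-5 C/m.
Applying ∮E·dA = Q_enc/ε₀ with the end caps contributing no flux:
E = 2k|λ_enc|/r = 2(8.99×10^9)(1.757×10^-5)/(0.137) = 2.31×10^6 N/C.

|E| ≈ 2.31e6 V/m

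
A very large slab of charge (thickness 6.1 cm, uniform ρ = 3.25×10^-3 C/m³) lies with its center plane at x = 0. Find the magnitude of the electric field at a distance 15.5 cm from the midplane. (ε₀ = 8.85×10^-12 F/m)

|E| = 1.12e7 N/C

The point |x| = 15.5 cm lies outside the slab (half-thickness 0.0305 m). A symmetric pillbox spanning the full slab encloses Q_enc = ρ·d·A.
Flux = 2EA ⇒ E = |ρ|d/(2ε₀), independent of distance outside.
E = (3.25e-3)(0.061)/(2·8.85×10^-12) = 1.12e7 N/C.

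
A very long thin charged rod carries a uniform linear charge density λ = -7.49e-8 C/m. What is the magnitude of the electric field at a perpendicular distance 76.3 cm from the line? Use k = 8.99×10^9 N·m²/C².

Coaxial Gaussian cylinder, radius r = 76.3 cm, length L.
Q_enc = λL, so λ_enc = -7.49e-8 C/m.
Applying ∮E·dA = Q_enc/ε₀ with the end caps contributing no flux:
E = 2k|λ_enc|/r = 2(8.99×10^9)(7.49e-8)/(0.763) = 1.77e3 N/C.

1.77e3 V/m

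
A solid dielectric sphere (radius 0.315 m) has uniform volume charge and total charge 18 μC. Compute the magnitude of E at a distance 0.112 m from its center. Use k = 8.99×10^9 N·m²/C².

5.80×10^5 N/C

Symmetry ⇒ E = E(r) r̂. Gaussian sphere of radius r = 0.112 m (r < R).
Only the charge within r is enclosed: Q_enc = Q·(r/R)³ = (18 μC)·(0.112 m/0.315 m)³ = 8.091e-7 C.
Since E is radial and uniform over the Gaussian sphere, Φ = E·4πr² = Q_enc/ε₀.
E = k|Q_enc|/r² = (8.99×10^9)(8.091×10^-7)/(0.112)² = 5.80e5 N/C.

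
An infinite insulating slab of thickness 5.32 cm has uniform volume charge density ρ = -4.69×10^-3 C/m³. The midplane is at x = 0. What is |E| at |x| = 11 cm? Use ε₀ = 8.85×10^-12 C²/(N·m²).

The point |x| = 11 cm lies outside the slab (half-thickness 0.0266 m). A symmetric pillbox spanning the full slab encloses Q_enc = ρ·d·A.
Flux = 2EA ⇒ E = |ρ|d/(2ε₀), independent of distance outside.
E = (4.69×10^-3)(0.0532)/(2·8.85×10^-12) = 1.41×10^7 N/C.

|E| = 1.41×10^7 V/m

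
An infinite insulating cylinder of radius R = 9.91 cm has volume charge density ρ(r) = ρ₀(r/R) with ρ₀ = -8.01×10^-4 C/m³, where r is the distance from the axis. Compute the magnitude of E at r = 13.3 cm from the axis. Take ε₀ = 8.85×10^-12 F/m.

By cylindrical symmetry E is radial; use a coaxial Gaussian cylinder of radius 13.3 cm and length L (r > R, full charge per length enclosed).
λ_enc = 2π ∫₀^R ρ₀(r'/R)^1 r' dr' = 2πρ₀R²/3 = -1.648e-5 C/m.
Since E is radial and uniform over the curved surface, Φ = E·2πrL = Q_enc/ε₀ = λ_enc L/ε₀.
E = |λ_enc|/(2πε₀r) = (1.648e-5)/(2π·8.85×10^-12·0.133) = 2.23×10^6 N/C.

E ≈ 2.23e6 N/C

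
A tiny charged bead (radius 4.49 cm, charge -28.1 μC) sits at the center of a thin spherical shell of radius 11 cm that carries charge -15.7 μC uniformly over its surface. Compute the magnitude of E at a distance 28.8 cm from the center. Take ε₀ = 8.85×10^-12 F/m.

|E| ≈ 4.75×10^6 N/C

Symmetry ⇒ E = E(r) r̂. Gaussian sphere of radius r = 28.8 cm (r > 11 cm, enclosing both).
Q_enc = (-28.1 μC) + (-15.7 μC) = -4.38×10^-5 C.
Applying ∮E·dA = Q_enc/ε₀ with Φ = E(4πr²):
E = |Q_enc|/(4πε₀r²) = (4.38×10^-5)/(4π·8.85×10^-12·(0.288)²) = 4.75×10^6 N/C.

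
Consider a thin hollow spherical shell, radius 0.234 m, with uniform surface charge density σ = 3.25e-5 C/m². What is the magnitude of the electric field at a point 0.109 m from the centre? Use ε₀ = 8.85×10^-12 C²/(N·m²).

Symmetry ⇒ E = E(r) r̂. Gaussian sphere of radius r = 0.109 m (inside the shell, r < 0.234 m).
No charge lies within this surface, so Q_enc = 0 and Gauss's law gives E·4πr² = 0 ⇒ E = 0.

|E| = 0 N/C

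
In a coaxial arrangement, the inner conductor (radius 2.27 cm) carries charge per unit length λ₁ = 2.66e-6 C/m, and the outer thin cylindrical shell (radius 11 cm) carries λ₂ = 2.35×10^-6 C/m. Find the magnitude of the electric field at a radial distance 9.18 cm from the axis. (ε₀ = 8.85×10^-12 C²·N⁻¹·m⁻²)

|E| ≈ 5.21e5 N/C

By cylindrical symmetry E is radial; use a coaxial Gaussian cylinder of radius 9.18 cm and length L (between the conductors, 2.27 cm < r < 11 cm).
Only the inner wire is enclosed; the outer shell contributes nothing inside itself. λ_enc = λ₁ = 2.66×10^-6 C/m.
Applying ∮E·dA = Q_enc/ε₀ with the end caps contributing no flux:
E = |λ_enc|/(2πε₀r) = (2.66e-6)/(2π·8.85×10^-12·0.0918) = 5.21e5 N/C.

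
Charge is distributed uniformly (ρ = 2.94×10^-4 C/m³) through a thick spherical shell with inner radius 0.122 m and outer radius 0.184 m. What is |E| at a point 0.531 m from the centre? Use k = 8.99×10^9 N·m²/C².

Use a concentric Gaussian sphere at r = 0.531 m (r > 0.184 m, enclosing the whole shell).
Q_enc = ρ·(4π/3)(b³ − a³) = (2.94×10^-4)·(4π/3)·((0.184)³ − (0.122)³) = 5.435×10^-6 C.
By Gauss's law, ∮E·dA = E·4πr² = Q_enc/ε₀.
E = k|Q_enc|/r² = (8.99×10^9)(5.435e-6)/(0.531)² = 1.73×10^5 N/C.

1.73×10^5 N/C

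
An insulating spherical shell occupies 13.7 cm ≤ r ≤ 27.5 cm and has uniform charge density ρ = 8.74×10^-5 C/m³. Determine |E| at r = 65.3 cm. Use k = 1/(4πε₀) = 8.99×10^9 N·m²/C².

E = 1.41e5 N/C

Symmetry ⇒ E = E(r) r̂. Gaussian sphere of radius r = 65.3 cm (r > 27.5 cm, enclosing the whole shell).
Q_enc = ρ·(4π/3)(b³ − a³) = (8.74e-5)·(4π/3)·((0.275)³ − (0.137)³) = 6.672e-6 C.
Gauss's law: E·4πr² = Q_enc/ε₀.
E = k|Q_enc|/r² = (8.99×10^9)(6.672e-6)/(0.653)² = 1.41×10^5 N/C.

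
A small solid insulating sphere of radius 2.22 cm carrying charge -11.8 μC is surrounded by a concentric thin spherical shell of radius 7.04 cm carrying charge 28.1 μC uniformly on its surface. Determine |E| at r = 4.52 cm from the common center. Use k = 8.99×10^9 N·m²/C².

E = 5.19×10^7 N/C

Use a concentric Gaussian sphere at r = 4.52 cm (between the bodies, 2.22 cm < r < 7.04 cm).
The shell at 7.04 cm lies outside the Gaussian surface, so Q_enc = -11.8 μC = -1.18e-5 C.
Applying ∮E·dA = Q_enc/ε₀ with Φ = E(4πr²):
E = k|Q_enc|/r² = (8.99×10^9)(1.18×10^-5)/(0.0452)² = 5.19×10^7 N/C.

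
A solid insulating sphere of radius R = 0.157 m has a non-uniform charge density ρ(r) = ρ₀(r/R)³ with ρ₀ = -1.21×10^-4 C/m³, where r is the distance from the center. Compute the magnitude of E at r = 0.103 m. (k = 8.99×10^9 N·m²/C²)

6.63e4 V/m

By spherical symmetry E is radial; choose a Gaussian sphere of radius r = 0.103 m (r < R).
Integrate the density: Q_enc = 4π ∫₀^r ρ₀(r'/R)^3 r'² dr' = 4πρ₀ r^6/(6·R³) = -7.819×10^-8 C.
By Gauss's law, ∮E·dA = E·4πr² = Q_enc/ε₀.
E = k|Q_enc|/r² = (8.99×10^9)(7.819e-8)/(0.103)² = 6.63e4 N/C.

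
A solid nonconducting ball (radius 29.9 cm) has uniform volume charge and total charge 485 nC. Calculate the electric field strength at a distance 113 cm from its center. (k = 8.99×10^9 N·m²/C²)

Use a concentric Gaussian sphere at r = 113 cm (r > R, so the entire charge is enclosed).
Q_enc = 485 nC = 4.85×10^-7 C.
Gauss's law: E·4πr² = Q_enc/ε₀.
E = k|Q_enc|/r² = (8.99×10^9)(4.85×10^-7)/(1.13)² = 3.41×10^3 N/C.

3.41×10^3 N/C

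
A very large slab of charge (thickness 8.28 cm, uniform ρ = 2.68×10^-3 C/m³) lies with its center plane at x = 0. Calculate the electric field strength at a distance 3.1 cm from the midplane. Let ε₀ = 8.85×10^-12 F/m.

9.39e6 N/C

By symmetry E is perpendicular to the slab. A Gaussian pillbox from −3.1 cm to +3.1 cm (face area A) lies entirely within the slab.
Q_enc = ρ·(2x)·A and flux = 2EA, so 2EA = 2ρxA/ε₀ ⇒ E = |ρ|x/ε₀.
E = (2.68×10^-3)(0.031)/(8.85×10^-12) = 9.39×10^6 N/C.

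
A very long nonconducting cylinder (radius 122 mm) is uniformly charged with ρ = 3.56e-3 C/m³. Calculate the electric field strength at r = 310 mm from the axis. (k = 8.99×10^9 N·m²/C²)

9.65×10^6 V/m

Take a coaxial cylindrical Gaussian surface of radius r = 310 mm and length L (r > 122 mm, full cross-section enclosed).
λ_enc = ρ·πR² = (3.56e-3)π(0.122)² = 1.665×10^-4 C/m.
By Gauss's law (flux through the curved wall only), E·2πrL = λ_enc L/ε₀.
E = 2k|λ_enc|/r = 2(8.99×10^9)(1.665×10^-4)/(0.31) = 9.65e6 N/C.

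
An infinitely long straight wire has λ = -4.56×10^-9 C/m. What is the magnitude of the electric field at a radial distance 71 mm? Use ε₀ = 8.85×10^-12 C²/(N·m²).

|E| = 1.16×10^3 N/C

Take a coaxial cylindrical Gaussian surface of radius r = 71 mm and length L.
Q_enc = λL, so λ_enc = -4.56e-9 C/m.
Applying ∮E·dA = Q_enc/ε₀ with the end caps contributing no flux:
E = |λ_enc|/(2πε₀r) = (4.56×10^-9)/(2π·8.85×10^-12·0.071) = 1.16×10^3 N/C.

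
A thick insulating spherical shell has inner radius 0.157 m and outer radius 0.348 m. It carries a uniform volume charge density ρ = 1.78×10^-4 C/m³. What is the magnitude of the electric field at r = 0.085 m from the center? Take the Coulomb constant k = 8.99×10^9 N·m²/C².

Symmetry ⇒ E = E(r) r̂. Gaussian sphere of radius r = 0.085 m (r < 0.157 m, inside the empty cavity).
Q_enc = 0 (all charge lies at larger r); Gauss's law gives E = 0.

E = 0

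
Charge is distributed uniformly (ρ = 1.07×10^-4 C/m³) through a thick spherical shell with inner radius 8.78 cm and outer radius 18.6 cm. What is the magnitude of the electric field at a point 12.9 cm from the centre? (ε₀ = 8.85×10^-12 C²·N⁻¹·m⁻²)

|E| = 3.56×10^5 V/m

Symmetry ⇒ E = E(r) r̂. Gaussian sphere of radius r = 12.9 cm (within the shell material, 8.78 cm < r < 18.6 cm).
Enclosed charge is the volume from a to r: Q_enc = (4π/3)ρ(r³ − a³) = 6.588×10^-7 C.
Since E is radial and uniform over the Gaussian sphere, Φ = E·4πr² = Q_enc/ε₀.
E = |Q_enc|/(4πε₀r²) = (6.588×10^-7)/(4π·8.85×10^-12·(0.129)²) = 3.56e5 N/C.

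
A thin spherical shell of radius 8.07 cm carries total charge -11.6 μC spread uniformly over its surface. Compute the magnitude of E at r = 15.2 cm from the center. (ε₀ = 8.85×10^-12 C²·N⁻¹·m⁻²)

|E| ≈ 4.51e6 N/C

Take a concentric spherical Gaussian surface of radius r = 15.2 cm (r > 8.07 cm).
The entire shell is enclosed: Q_enc = -1.16×10^-5 C.
Since E is radial and uniform over the Gaussian sphere, Φ = E·4πr² = Q_enc/ε₀.
E = |Q_enc|/(4πε₀r²) = (1.16×10^-5)/(4π·8.85×10^-12·(0.152)²) = 4.51e6 N/C.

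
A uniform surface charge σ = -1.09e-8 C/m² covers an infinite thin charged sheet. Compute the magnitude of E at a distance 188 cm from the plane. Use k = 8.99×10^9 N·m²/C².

|E| = 616 N/C

Choose a cylindrical pillbox piercing the sheet, end faces (area A) parallel to it.
Flux Φ = 2EA and Q_enc = σA, so 2EA = σA/ε₀ ⇒ E = |σ|/(2ε₀), independent of distance.
E = 2πk|σ| = 2π(8.99×10^9)(1.09×10^-8) = 616 N/C.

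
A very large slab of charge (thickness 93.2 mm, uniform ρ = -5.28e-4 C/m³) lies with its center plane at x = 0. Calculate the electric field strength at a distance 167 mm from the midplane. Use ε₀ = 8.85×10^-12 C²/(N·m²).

The point |x| = 167 mm lies outside the slab (half-thickness 0.0466 m). A symmetric pillbox spanning the full slab encloses Q_enc = ρ·d·A.
Flux = 2EA ⇒ E = |ρ|d/(2ε₀), independent of distance outside.
E = (5.28×10^-4)(0.0932)/(2·8.85×10^-12) = 2.78e6 N/C.

E ≈ 2.78×10^6 N/C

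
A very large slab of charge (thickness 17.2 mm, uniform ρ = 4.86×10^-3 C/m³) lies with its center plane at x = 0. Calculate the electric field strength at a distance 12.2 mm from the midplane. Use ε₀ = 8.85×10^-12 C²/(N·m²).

The point |x| = 12.2 mm lies outside the slab (half-thickness 0.0086 m). A symmetric pillbox spanning the full slab encloses Q_enc = ρ·d·A.
Flux = 2EA ⇒ E = |ρ|d/(2ε₀), independent of distance outside.
E = (4.86×10^-3)(0.0172)/(2·8.85×10^-12) = 4.72e6 N/C.

|E| ≈ 4.72×10^6 N/C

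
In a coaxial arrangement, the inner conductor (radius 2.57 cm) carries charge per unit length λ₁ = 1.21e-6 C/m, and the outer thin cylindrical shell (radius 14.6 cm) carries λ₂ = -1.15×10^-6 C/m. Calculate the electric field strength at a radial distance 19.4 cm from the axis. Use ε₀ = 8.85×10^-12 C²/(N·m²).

E = 5.56×10^3 V/m

Coaxial Gaussian cylinder, radius r = 19.4 cm, length L (r > 14.6 cm, enclosing both).
λ_enc = λ₁ + λ₂ = (1.21×10^-6) + (-1.15e-6) = 6.00e-8 C/m.
Applying ∮E·dA = Q_enc/ε₀ with the end caps contributing no flux:
E = |λ_enc|/(2πε₀r) = (6.00×10^-8)/(2π·8.85×10^-12·0.194) = 5.56×10^3 N/C.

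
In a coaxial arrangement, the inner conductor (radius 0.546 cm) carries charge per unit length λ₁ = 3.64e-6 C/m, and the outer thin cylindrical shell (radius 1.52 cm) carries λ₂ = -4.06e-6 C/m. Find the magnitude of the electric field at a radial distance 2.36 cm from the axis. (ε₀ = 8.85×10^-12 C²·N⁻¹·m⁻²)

|E| ≈ 3.20×10^5 N/C

Coaxial Gaussian cylinder, radius r = 2.36 cm, length L (r > 1.52 cm, enclosing both).
λ_enc = λ₁ + λ₂ = (3.64×10^-6) + (-4.06e-6) = -4.20×10^-7 C/m.
Since E is radial and uniform over the curved surface, Φ = E·2πrL = Q_enc/ε₀ = λ_enc L/ε₀.
E = |λ_enc|/(2πε₀r) = (4.20×10^-7)/(2π·8.85×10^-12·0.0236) = 3.20e5 N/C.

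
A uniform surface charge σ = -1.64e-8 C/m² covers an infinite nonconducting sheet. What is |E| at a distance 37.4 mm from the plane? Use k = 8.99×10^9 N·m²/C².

926 V/m

The symmetry is planar: E is normal to the sheet and the same magnitude on both sides. Take a pillbox straddling the sheet with end-cap area A.
Flux Φ = 2EA and Q_enc = σA, so 2EA = σA/ε₀ ⇒ E = |σ|/(2ε₀), independent of distance.
E = 2πk|σ| = 2π(8.99×10^9)(1.64e-8) = 926 N/C.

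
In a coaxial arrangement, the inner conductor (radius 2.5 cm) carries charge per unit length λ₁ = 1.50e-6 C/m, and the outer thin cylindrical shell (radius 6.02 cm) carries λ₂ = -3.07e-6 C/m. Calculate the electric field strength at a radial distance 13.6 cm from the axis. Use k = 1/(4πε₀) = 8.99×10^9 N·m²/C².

Coaxial Gaussian cylinder, radius r = 13.6 cm, length L (r > 6.02 cm, enclosing both).
λ_enc = λ₁ + λ₂ = (1.50×10^-6) + (-3.07e-6) = -1.57×10^-6 C/m.
Since E is radial and uniform over the curved surface, Φ = E·2πrL = Q_enc/ε₀ = λ_enc L/ε₀.
E = 2k|λ_enc|/r = 2(8.99×10^9)(1.57×10^-6)/(0.136) = 2.08e5 N/C.

|E| = 2.08×10^5 V/m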